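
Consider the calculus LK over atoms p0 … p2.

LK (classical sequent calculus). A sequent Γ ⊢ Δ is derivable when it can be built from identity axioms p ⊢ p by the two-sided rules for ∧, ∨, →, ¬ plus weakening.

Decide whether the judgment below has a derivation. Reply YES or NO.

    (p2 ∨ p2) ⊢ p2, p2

Derivation (root first):
[WR] (p2 ∨ p2) ⊢ p2, p2
  [∨L] (p2 ∨ p2) ⊢ p2
    [Ax] p2 ⊢ p2
    [Ax] p2 ⊢ p2

Result: YES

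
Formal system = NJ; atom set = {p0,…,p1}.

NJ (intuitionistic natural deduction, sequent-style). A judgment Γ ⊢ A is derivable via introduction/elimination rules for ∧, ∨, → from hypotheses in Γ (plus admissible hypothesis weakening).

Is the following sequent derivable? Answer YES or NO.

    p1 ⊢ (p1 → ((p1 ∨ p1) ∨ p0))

Derivation trace:
[Wk] p1 ⊢ (p1 → ((p1 ∨ p1) ∨ p0))
  [→I]  ⊢ (p1 → ((p1 ∨ p1) ∨ p0))
    [∨I₁] p1 ⊢ ((p1 ∨ p1) ∨ p0)
      [∨I₂] p1 ⊢ (p1 ∨ p1)
        [Ax] p1 ⊢ p1

Result: YES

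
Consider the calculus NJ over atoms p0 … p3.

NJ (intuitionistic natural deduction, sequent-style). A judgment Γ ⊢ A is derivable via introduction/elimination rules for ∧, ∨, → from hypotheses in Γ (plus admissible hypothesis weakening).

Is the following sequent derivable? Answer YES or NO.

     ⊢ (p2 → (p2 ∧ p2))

Derivation trace:
[→I]  ⊢ (p2 → (p2 ∧ p2))
  [∧I] p2 ⊢ (p2 ∧ p2)
    [Ax] p2 ⊢ p2
    [Ax] p2 ⊢ p2

Result: YES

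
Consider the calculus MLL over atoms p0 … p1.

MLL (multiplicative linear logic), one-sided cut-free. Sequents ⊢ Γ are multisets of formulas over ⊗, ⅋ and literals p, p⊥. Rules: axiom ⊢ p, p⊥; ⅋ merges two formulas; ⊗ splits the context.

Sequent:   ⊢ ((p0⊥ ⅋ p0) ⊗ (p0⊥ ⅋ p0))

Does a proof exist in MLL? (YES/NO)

Derivation trace:
[⊗]  ⊢ ((p0⊥ ⅋ p0) ⊗ (p0⊥ ⅋ p0))
  [⅋]  ⊢ (p0⊥ ⅋ p0)
    [Ax]  ⊢ p0, p0⊥
  [⅋]  ⊢ (p0⊥ ⅋ p0)
    [Ax]  ⊢ p0, p0⊥

Result: YES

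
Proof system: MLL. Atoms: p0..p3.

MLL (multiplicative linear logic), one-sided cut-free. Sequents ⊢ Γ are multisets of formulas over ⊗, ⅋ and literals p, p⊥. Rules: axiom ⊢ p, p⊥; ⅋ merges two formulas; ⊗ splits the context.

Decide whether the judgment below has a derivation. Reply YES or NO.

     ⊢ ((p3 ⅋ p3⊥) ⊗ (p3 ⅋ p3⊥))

Derivation trace:
[⊗]  ⊢ ((p3 ⅋ p3⊥) ⊗ (p3 ⅋ p3⊥))
  [⅋]  ⊢ (p3 ⅋ p3⊥)
    [Ax]  ⊢ p3, p3⊥
  [⅋]  ⊢ (p3 ⅋ p3⊥)
    [Ax]  ⊢ p3, p3⊥

Result: YES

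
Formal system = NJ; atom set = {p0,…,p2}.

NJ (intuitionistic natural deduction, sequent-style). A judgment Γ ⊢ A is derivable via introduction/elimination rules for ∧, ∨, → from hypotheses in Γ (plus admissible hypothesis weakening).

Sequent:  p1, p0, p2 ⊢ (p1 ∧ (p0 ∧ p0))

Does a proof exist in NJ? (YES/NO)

Derivation (root first):
[Wk] p1, p0, p2 ⊢ (p1 ∧ (p0 ∧ p0))
  [∧I] p1, p0 ⊢ (p1 ∧ (p0 ∧ p0))
    [Ax] p1 ⊢ p1
    [∧I] p0 ⊢ (p0 ∧ p0)
      [Ax] p0 ⊢ p0
      [Ax] p0 ⊢ p0

Result: YES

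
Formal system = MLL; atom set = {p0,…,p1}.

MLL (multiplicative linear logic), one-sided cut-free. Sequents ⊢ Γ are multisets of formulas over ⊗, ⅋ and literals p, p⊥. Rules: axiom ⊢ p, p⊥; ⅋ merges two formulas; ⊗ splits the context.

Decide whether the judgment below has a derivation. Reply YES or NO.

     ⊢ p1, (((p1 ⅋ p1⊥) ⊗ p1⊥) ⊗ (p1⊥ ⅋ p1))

Derivation trace:
[⊗]  ⊢ p1, (((p1 ⅋ p1⊥) ⊗ p1⊥) ⊗ (p1⊥ ⅋ p1))
  [⊗]  ⊢ p1, ((p1 ⅋ p1⊥) ⊗ p1⊥)
    [⅋]  ⊢ (p1 ⅋ p1⊥)
      [Ax]  ⊢ p1, p1⊥
    [Ax]  ⊢ p1, p1⊥
  [⅋]  ⊢ (p1⊥ ⅋ p1)
    [Ax]  ⊢ p1, p1⊥

Result: YES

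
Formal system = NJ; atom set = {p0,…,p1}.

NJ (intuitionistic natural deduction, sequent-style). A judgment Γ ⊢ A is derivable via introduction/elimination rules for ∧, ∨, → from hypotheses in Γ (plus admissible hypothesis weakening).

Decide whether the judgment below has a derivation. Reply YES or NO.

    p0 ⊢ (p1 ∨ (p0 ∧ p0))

Derivation (root first):
[∨I₂] p0 ⊢ (p1 ∨ (p0 ∧ p0))
  [∧I] p0 ⊢ (p0 ∧ p0)
    [Ax] p0 ⊢ p0
    [Wk] p0, p0 ⊢ p0
      [Ax] p0 ⊢ p0

Result: YES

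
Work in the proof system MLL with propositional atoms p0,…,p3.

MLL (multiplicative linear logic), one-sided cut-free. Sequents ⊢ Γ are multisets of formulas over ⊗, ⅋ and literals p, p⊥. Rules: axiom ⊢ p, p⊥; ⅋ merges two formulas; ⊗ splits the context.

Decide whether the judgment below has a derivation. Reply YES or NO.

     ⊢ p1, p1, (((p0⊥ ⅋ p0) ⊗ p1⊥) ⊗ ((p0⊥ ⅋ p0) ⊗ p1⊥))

Derivation (root first):
[⊗]  ⊢ p1, p1, (((p0⊥ ⅋ p0) ⊗ p1⊥) ⊗ ((p0⊥ ⅋ p0) ⊗ p1⊥))
  [⊗]  ⊢ p1, ((p0⊥ ⅋ p0) ⊗ p1⊥)
    [⅋]  ⊢ (p0⊥ ⅋ p0)
      [Ax]  ⊢ p0, p0⊥
    [Ax]  ⊢ p1, p1⊥
  [⊗]  ⊢ p1, ((p0⊥ ⅋ p0) ⊗ p1⊥)
    [⅋]  ⊢ (p0⊥ ⅋ p0)
      [Ax]  ⊢ p0, p0⊥
    [Ax]  ⊢ p1, p1⊥

Result: YES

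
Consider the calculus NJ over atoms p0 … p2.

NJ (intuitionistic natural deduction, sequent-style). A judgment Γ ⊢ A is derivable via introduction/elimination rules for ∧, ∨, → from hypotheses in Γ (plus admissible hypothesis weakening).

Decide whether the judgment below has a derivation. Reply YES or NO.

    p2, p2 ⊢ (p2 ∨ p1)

Derivation trace:
[Wk] p2, p2 ⊢ (p2 ∨ p1)
  [∨I₁] p2 ⊢ (p2 ∨ p1)
    [Ax] p2 ⊢ p2

Result: YES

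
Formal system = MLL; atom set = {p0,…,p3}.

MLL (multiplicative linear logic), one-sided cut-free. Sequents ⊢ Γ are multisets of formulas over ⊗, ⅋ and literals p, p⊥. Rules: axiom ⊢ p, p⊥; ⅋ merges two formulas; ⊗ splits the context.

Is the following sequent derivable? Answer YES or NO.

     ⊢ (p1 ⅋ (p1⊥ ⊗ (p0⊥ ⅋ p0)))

Proof tree:
[⅋]  ⊢ (p1 ⅋ (p1⊥ ⊗ (p0⊥ ⅋ p0)))
  [⊗]  ⊢ p1, (p1⊥ ⊗ (p0⊥ ⅋ p0))
    [Ax]  ⊢ p1, p1⊥
    [⅋]  ⊢ (p0⊥ ⅋ p0)
      [Ax]  ⊢ p0, p0⊥

Result: YES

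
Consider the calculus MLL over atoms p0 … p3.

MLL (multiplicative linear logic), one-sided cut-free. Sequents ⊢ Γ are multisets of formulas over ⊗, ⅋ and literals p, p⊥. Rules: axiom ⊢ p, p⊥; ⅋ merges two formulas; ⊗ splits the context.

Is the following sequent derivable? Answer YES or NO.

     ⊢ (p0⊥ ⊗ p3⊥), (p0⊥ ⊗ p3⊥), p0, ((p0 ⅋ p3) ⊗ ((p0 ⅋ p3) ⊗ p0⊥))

Derivation (root first):
[⊗]  ⊢ (p0⊥ ⊗ p3⊥), (p0⊥ ⊗ p3⊥), p0, ((p0 ⅋ p3) ⊗ ((p0 ⅋ p3) ⊗ p0⊥))
  [⅋]  ⊢ (p0⊥ ⊗ p3⊥), (p0 ⅋ p3)
    [⊗]  ⊢ p0, p3, (p0⊥ ⊗ p3⊥)
      [Ax]  ⊢ p0, p0⊥
      [Ax]  ⊢ p3, p3⊥
  [⊗]  ⊢ (p0⊥ ⊗ p3⊥), p0, ((p0 ⅋ p3) ⊗ p0⊥)
    [⅋]  ⊢ (p0⊥ ⊗ p3⊥), (p0 ⅋ p3)
      [⊗]  ⊢ p0, p3, (p0⊥ ⊗ p3⊥)
        [Ax]  ⊢ p0, p0⊥
        [Ax]  ⊢ p3, p3⊥
    [Ax]  ⊢ p0, p0⊥

Result: YES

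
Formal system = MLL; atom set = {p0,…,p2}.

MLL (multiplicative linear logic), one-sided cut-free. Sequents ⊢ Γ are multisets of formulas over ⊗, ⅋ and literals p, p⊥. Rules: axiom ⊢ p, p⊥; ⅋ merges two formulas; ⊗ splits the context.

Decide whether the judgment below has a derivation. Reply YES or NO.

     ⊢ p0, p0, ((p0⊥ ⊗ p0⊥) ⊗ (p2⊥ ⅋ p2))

Derivation trace:
[⊗]  ⊢ p0, p0, ((p0⊥ ⊗ p0⊥) ⊗ (p2⊥ ⅋ p2))
  [⊗]  ⊢ p0, p0, (p0⊥ ⊗ p0⊥)
    [Ax]  ⊢ p0, p0⊥
    [Ax]  ⊢ p0, p0⊥
  [⅋]  ⊢ (p2⊥ ⅋ p2)
    [Ax]  ⊢ p2, p2⊥

Result: YES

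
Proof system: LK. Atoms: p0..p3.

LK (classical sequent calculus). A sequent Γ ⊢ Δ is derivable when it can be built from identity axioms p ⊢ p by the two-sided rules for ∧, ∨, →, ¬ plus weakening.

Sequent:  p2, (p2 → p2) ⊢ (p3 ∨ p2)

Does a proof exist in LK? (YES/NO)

Derivation (root first):
[∨R] p2, (p2 → p2) ⊢ (p3 ∨ p2)
  [WR] p2, (p2 → p2) ⊢ p2, p3
    [→L] p2, (p2 → p2) ⊢ p2
      [Ax] p2 ⊢ p2
      [Ax] p2 ⊢ p2

Result: YES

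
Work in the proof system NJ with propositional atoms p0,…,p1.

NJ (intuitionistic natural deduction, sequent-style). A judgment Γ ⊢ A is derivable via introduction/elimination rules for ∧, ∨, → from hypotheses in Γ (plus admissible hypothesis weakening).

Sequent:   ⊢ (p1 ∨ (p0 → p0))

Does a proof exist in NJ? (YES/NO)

Derivation trace:
[∨I₂]  ⊢ (p1 ∨ (p0 → p0))
  [→I]  ⊢ (p0 → p0)
    [Ax] p0 ⊢ p0

Result: YES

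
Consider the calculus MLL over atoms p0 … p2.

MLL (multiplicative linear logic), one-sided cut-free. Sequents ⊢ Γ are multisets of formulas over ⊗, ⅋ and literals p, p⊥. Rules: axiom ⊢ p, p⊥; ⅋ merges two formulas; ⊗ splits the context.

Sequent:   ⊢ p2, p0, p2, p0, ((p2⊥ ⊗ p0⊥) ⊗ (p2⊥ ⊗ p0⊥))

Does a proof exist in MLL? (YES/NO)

Derivation (root first):
[⊗]  ⊢ p2, p0, p2, p0, ((p2⊥ ⊗ p0⊥) ⊗ (p2⊥ ⊗ p0⊥))
  [⊗]  ⊢ p2, p0, (p2⊥ ⊗ p0⊥)
    [Ax]  ⊢ p2, p2⊥
    [Ax]  ⊢ p0, p0⊥
  [⊗]  ⊢ p2, p0, (p2⊥ ⊗ p0⊥)
    [Ax]  ⊢ p2, p2⊥
    [Ax]  ⊢ p0, p0⊥

Result: YES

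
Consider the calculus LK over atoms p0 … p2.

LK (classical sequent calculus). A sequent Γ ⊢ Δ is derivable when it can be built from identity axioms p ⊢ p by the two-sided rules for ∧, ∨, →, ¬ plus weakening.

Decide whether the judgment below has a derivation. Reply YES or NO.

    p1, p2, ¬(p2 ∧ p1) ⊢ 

Derivation trace:
[¬L] p1, p2, ¬(p2 ∧ p1) ⊢ 
  [∧R] p1, p2 ⊢ (p2 ∧ p1)
    [Ax] p2 ⊢ p2
    [Ax] p1 ⊢ p1

Result: YES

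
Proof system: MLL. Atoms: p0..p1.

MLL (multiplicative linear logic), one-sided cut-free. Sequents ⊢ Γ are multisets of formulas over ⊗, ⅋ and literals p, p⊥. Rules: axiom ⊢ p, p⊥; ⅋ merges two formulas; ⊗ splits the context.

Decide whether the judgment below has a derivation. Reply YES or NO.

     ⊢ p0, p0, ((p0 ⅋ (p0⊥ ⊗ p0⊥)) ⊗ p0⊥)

Proof tree:
[⊗]  ⊢ p0, p0, ((p0 ⅋ (p0⊥ ⊗ p0⊥)) ⊗ p0⊥)
  [⅋]  ⊢ p0, (p0 ⅋ (p0⊥ ⊗ p0⊥))
    [⊗]  ⊢ p0, p0, (p0⊥ ⊗ p0⊥)
      [Ax]  ⊢ p0, p0⊥
      [Ax]  ⊢ p0, p0⊥
  [Ax]  ⊢ p0, p0⊥

Result: YES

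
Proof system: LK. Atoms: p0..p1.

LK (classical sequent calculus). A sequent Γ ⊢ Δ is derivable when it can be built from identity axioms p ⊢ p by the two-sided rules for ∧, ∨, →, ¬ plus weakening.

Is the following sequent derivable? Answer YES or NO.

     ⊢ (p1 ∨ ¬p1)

Derivation trace:
[∨R]  ⊢ (p1 ∨ ¬p1)
  [¬R]  ⊢ p1, ¬p1
    [Ax] p1 ⊢ p1

Result: YES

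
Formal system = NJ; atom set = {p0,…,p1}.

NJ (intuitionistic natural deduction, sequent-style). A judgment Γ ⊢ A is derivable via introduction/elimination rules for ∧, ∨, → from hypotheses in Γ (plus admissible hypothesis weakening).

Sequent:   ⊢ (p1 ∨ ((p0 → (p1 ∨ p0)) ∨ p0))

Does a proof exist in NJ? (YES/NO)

Derivation (root first):
[∨I₂]  ⊢ (p1 ∨ ((p0 → (p1 ∨ p0)) ∨ p0))
  [∨I₁]  ⊢ ((p0 → (p1 ∨ p0)) ∨ p0)
    [→I]  ⊢ (p0 → (p1 ∨ p0))
      [∨I₂] p0 ⊢ (p1 ∨ p0)
        [Ax] p0 ⊢ p0

Result: YES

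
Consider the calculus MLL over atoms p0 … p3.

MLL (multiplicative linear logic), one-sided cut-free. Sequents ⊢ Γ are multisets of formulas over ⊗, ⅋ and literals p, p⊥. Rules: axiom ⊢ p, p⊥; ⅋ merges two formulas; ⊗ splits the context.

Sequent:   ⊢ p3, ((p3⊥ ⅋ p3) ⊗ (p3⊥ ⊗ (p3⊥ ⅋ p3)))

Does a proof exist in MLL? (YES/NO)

Derivation trace:
[⊗]  ⊢ p3, ((p3⊥ ⅋ p3) ⊗ (p3⊥ ⊗ (p3⊥ ⅋ p3)))
  [⅋]  ⊢ (p3⊥ ⅋ p3)
    [Ax]  ⊢ p3, p3⊥
  [⊗]  ⊢ p3, (p3⊥ ⊗ (p3⊥ ⅋ p3))
    [Ax]  ⊢ p3, p3⊥
    [⅋]  ⊢ (p3⊥ ⅋ p3)
      [Ax]  ⊢ p3, p3⊥

Result: YES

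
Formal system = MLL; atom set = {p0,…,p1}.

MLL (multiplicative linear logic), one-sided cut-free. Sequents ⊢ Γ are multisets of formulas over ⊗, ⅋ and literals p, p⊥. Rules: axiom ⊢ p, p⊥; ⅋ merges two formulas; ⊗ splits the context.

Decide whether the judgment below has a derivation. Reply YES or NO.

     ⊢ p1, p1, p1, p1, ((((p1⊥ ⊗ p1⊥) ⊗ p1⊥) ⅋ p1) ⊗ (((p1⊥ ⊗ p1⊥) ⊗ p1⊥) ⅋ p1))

Proof tree:
[⊗]  ⊢ p1, p1, p1, p1, ((((p1⊥ ⊗ p1⊥) ⊗ p1⊥) ⅋ p1) ⊗ (((p1⊥ ⊗ p1⊥) ⊗ p1⊥) ⅋ p1))
  [⅋]  ⊢ p1, p1, (((p1⊥ ⊗ p1⊥) ⊗ p1⊥) ⅋ p1)
    [⊗]  ⊢ p1, p1, p1, ((p1⊥ ⊗ p1⊥) ⊗ p1⊥)
      [⊗]  ⊢ p1, p1, (p1⊥ ⊗ p1⊥)
        [Ax]  ⊢ p1, p1⊥
        [Ax]  ⊢ p1, p1⊥
      [Ax]  ⊢ p1, p1⊥
  [⅋]  ⊢ p1, p1, (((p1⊥ ⊗ p1⊥) ⊗ p1⊥) ⅋ p1)
    [⊗]  ⊢ p1, p1, p1, ((p1⊥ ⊗ p1⊥) ⊗ p1⊥)
      [⊗]  ⊢ p1, p1, (p1⊥ ⊗ p1⊥)
        [Ax]  ⊢ p1, p1⊥
        [Ax]  ⊢ p1, p1⊥
      [Ax]  ⊢ p1, p1⊥

Result: YES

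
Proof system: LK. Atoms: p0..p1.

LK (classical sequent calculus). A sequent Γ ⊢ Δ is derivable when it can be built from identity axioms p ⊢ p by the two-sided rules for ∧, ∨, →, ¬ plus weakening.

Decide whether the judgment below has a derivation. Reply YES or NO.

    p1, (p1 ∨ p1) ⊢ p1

Derivation trace:
[∨L] p1, (p1 ∨ p1) ⊢ p1
  [WL] p1, p1 ⊢ p1
    [Ax] p1 ⊢ p1
  [Ax] p1 ⊢ p1

Result: YES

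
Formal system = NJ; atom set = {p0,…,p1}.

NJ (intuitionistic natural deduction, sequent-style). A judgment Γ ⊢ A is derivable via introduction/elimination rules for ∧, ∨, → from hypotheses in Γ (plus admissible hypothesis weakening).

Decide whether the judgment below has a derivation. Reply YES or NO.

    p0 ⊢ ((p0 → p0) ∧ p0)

Derivation trace:
[∧I] p0 ⊢ ((p0 → p0) ∧ p0)
  [→I]  ⊢ (p0 → p0)
    [Ax] p0 ⊢ p0
  [Ax] p0 ⊢ p0

Result: YES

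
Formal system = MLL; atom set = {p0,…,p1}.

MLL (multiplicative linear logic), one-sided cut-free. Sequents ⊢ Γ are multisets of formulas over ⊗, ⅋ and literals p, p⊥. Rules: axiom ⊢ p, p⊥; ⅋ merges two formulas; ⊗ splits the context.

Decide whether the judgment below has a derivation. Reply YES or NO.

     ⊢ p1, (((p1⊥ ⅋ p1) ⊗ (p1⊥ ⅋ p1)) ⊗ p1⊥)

Proof tree:
[⊗]  ⊢ p1, (((p1⊥ ⅋ p1) ⊗ (p1⊥ ⅋ p1)) ⊗ p1⊥)
  [⊗]  ⊢ ((p1⊥ ⅋ p1) ⊗ (p1⊥ ⅋ p1))
    [⅋]  ⊢ (p1⊥ ⅋ p1)
      [Ax]  ⊢ p1, p1⊥
    [⅋]  ⊢ (p1⊥ ⅋ p1)
      [Ax]  ⊢ p1, p1⊥
  [Ax]  ⊢ p1, p1⊥

Result: YES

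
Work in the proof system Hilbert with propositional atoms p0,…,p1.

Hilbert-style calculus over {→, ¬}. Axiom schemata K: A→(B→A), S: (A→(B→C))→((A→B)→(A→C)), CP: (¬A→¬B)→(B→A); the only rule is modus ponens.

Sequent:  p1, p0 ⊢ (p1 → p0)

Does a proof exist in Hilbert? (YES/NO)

Derivation (root first):
[MP] p1, p0 ⊢ (p1 → p0)
  [K]  ⊢ (p0 → (p1 → p0))
  [MP] p1, p0 ⊢ p0
    [MP] p0 ⊢ (p1 → p0)
      [K]  ⊢ (p0 → (p1 → p0))
      [Hyp] p0 ⊢ p0
    [Hyp] p1 ⊢ p1

Result: YES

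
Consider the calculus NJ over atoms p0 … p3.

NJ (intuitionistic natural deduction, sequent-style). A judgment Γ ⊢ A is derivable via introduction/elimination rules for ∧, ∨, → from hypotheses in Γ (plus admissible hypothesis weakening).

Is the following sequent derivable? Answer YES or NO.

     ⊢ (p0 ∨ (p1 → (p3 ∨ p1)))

Derivation (root first):
[∨I₂]  ⊢ (p0 ∨ (p1 → (p3 ∨ p1)))
  [→I]  ⊢ (p1 → (p3 ∨ p1))
    [∨I₂] p1 ⊢ (p3 ∨ p1)
      [Ax] p1 ⊢ p1

Result: YES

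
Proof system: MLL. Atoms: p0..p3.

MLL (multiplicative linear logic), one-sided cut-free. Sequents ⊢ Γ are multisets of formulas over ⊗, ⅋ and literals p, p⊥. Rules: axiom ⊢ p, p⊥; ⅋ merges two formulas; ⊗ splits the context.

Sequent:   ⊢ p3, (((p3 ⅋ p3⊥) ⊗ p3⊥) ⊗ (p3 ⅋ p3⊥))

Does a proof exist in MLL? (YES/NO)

Derivation trace:
[⊗]  ⊢ p3, (((p3 ⅋ p3⊥) ⊗ p3⊥) ⊗ (p3 ⅋ p3⊥))
  [⊗]  ⊢ p3, ((p3 ⅋ p3⊥) ⊗ p3⊥)
    [⅋]  ⊢ (p3 ⅋ p3⊥)
      [Ax]  ⊢ p3, p3⊥
    [Ax]  ⊢ p3, p3⊥
  [⅋]  ⊢ (p3 ⅋ p3⊥)
    [Ax]  ⊢ p3, p3⊥

Result: YES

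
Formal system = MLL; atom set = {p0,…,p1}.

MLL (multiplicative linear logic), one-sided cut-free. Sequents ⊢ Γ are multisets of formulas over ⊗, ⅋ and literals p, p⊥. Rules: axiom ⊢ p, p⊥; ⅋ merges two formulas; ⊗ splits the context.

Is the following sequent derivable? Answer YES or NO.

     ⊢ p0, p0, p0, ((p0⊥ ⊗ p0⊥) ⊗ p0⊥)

Derivation (root first):
[⊗]  ⊢ p0, p0, p0, ((p0⊥ ⊗ p0⊥) ⊗ p0⊥)
  [⊗]  ⊢ p0, p0, (p0⊥ ⊗ p0⊥)
    [Ax]  ⊢ p0, p0⊥
    [Ax]  ⊢ p0, p0⊥
  [Ax]  ⊢ p0, p0⊥

Result: YES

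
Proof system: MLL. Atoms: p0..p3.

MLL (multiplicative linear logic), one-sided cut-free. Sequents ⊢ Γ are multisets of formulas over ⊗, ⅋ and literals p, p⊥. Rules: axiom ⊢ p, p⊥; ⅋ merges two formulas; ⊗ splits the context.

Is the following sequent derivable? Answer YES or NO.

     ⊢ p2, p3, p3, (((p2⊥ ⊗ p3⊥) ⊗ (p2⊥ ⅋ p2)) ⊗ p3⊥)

Proof tree:
[⊗]  ⊢ p2, p3, p3, (((p2⊥ ⊗ p3⊥) ⊗ (p2⊥ ⅋ p2)) ⊗ p3⊥)
  [⊗]  ⊢ p2, p3, ((p2⊥ ⊗ p3⊥) ⊗ (p2⊥ ⅋ p2))
    [⊗]  ⊢ p2, p3, (p2⊥ ⊗ p3⊥)
      [Ax]  ⊢ p2, p2⊥
      [Ax]  ⊢ p3, p3⊥
    [⅋]  ⊢ (p2⊥ ⅋ p2)
      [Ax]  ⊢ p2, p2⊥
  [Ax]  ⊢ p3, p3⊥

Result: YES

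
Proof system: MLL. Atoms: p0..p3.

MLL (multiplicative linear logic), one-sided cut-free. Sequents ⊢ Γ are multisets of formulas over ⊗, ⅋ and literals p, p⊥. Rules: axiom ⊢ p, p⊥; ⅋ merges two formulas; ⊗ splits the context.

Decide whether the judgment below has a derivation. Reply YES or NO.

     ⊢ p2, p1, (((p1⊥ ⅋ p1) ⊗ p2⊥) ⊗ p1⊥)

Proof tree:
[⊗]  ⊢ p2, p1, (((p1⊥ ⅋ p1) ⊗ p2⊥) ⊗ p1⊥)
  [⊗]  ⊢ p2, ((p1⊥ ⅋ p1) ⊗ p2⊥)
    [⅋]  ⊢ (p1⊥ ⅋ p1)
      [Ax]  ⊢ p1, p1⊥
    [Ax]  ⊢ p2, p2⊥
  [Ax]  ⊢ p1, p1⊥

Result: YES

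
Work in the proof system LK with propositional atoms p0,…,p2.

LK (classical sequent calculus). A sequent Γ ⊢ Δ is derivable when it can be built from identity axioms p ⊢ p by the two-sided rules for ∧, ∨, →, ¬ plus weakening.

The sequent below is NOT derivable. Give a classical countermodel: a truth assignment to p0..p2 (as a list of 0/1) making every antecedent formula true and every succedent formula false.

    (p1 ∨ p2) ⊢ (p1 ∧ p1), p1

Search for a countermodel by truth-table:
  v=000: Γ:[(p1 ∨ p2)=F] Δ:[(p1 ∧ p1)=F, p1=F] refutes=False
  v=001: Γ:[(p1 ∨ p2)=T] Δ:[(p1 ∧ p1)=F, p1=F] refutes=True  ← countermodel

Result: [0, 0, 1]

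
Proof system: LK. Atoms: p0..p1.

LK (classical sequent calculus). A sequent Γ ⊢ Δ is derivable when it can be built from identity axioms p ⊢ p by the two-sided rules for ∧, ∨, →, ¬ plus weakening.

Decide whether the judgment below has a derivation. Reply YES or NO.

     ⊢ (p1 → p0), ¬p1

Enumerate valuations to refute Γ ⊢ Δ:
  v=00: Γ:[] Δ:[(p1 → p0)=T, ¬p1=T] refutes=False
  v=01: Γ:[] Δ:[(p1 → p0)=F, ¬p1=F] refutes=True  ← countermodel

Result: NO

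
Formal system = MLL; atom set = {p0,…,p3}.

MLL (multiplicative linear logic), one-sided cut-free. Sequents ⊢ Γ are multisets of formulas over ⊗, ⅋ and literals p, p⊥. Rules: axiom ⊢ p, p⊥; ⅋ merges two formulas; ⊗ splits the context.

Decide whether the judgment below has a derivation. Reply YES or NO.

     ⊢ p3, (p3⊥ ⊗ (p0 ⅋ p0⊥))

Proof tree:
[⊗]  ⊢ p3, (p3⊥ ⊗ (p0 ⅋ p0⊥))
  [Ax]  ⊢ p3, p3⊥
  [⅋]  ⊢ (p0 ⅋ p0⊥)
    [Ax]  ⊢ p0, p0⊥

Result: YES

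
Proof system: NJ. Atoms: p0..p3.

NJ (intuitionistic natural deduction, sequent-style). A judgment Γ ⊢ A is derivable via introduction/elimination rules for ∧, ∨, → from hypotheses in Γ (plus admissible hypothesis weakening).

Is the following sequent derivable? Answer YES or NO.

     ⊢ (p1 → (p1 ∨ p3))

Proof tree:
[→I]  ⊢ (p1 → (p1 ∨ p3))
  [∨I₁] p1 ⊢ (p1 ∨ p3)
    [Ax] p1 ⊢ p1

Result: YES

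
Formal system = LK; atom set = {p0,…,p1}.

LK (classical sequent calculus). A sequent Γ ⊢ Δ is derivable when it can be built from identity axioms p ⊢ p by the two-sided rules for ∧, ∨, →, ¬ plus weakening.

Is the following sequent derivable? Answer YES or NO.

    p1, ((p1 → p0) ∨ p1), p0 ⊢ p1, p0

Proof tree:
[WL] p1, ((p1 → p0) ∨ p1), p0 ⊢ p1, p0
  [∨L] p1, ((p1 → p0) ∨ p1) ⊢ p1, p0
    [→L] p1, (p1 → p0) ⊢ p0
      [Ax] p1 ⊢ p1
      [Ax] p0 ⊢ p0
    [Ax] p1 ⊢ p1

Result: YES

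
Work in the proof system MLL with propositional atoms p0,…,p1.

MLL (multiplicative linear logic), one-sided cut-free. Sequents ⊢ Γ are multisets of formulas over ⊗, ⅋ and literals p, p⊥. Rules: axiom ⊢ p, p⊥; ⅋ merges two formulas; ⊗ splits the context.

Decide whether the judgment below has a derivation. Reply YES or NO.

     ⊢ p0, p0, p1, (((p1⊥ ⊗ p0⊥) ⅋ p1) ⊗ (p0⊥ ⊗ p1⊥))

Derivation (root first):
[⊗]  ⊢ p0, p0, p1, (((p1⊥ ⊗ p0⊥) ⅋ p1) ⊗ (p0⊥ ⊗ p1⊥))
  [⅋]  ⊢ p0, ((p1⊥ ⊗ p0⊥) ⅋ p1)
    [⊗]  ⊢ p1, p0, (p1⊥ ⊗ p0⊥)
      [Ax]  ⊢ p1, p1⊥
      [Ax]  ⊢ p0, p0⊥
  [⊗]  ⊢ p0, p1, (p0⊥ ⊗ p1⊥)
    [Ax]  ⊢ p0, p0⊥
    [Ax]  ⊢ p1, p1⊥

Result: YES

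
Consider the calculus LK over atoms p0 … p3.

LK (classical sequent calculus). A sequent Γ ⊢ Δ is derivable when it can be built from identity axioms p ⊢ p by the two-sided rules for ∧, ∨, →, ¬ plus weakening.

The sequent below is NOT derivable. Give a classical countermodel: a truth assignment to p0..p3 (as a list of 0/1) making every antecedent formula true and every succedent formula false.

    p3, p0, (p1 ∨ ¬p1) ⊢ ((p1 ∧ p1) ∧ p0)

Enumerate valuations to refute Γ ⊢ Δ:
  v=0000: Γ:[p3=F, p0=F, (p1 ∨ ¬p1)=T] Δ:[((p1 ∧ p1) ∧ p0)=F] refutes=False
  v=0001: Γ:[p3=T, p0=F, (p1 ∨ ¬p1)=T] Δ:[((p1 ∧ p1) ∧ p0)=F] refutes=False
  v=0010: Γ:[p3=F, p0=F, (p1 ∨ ¬p1)=T] Δ:[((p1 ∧ p1) ∧ p0)=F] refutes=False
  v=0011: Γ:[p3=T, p0=F, (p1 ∨ ¬p1)=T] Δ:[((p1 ∧ p1) ∧ p0)=F] refutes=False
  v=0100: Γ:[p3=F, p0=F, (p1 ∨ ¬p1)=T] Δ:[((p1 ∧ p1) ∧ p0)=F] refutes=False
  v=0101: Γ:[p3=T, p0=F, (p1 ∨ ¬p1)=T] Δ:[((p1 ∧ p1) ∧ p0)=F] refutes=False
  v=0110: Γ:[p3=F, p0=F, (p1 ∨ ¬p1)=T] Δ:[((p1 ∧ p1) ∧ p0)=F] refutes=False
  v=0111: Γ:[p3=T, p0=F, (p1 ∨ ¬p1)=T] Δ:[((p1 ∧ p1) ∧ p0)=F] refutes=False
  v=1000: Γ:[p3=F, p0=T, (p1 ∨ ¬p1)=T] Δ:[((p1 ∧ p1) ∧ p0)=F] refutes=False
  v=1001: Γ:[p3=T, p0=T, (p1 ∨ ¬p1)=T] Δ:[((p1 ∧ p1) ∧ p0)=F] refutes=True  ← countermodel

Result: [1, 0, 0, 1]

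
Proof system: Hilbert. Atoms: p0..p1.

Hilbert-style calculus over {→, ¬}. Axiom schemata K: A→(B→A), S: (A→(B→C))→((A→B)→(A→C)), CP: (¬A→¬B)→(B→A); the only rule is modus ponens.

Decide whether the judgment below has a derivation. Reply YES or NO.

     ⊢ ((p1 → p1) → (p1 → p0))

Enumerate valuations to refute Γ ⊢ Δ:
  v=00: Γ:[] Δ:[((p1 → p1) → (p1 → p0))=T] refutes=False
  v=01: Γ:[] Δ:[((p1 → p1) → (p1 → p0))=F] refutes=True  ← countermodel

Result: NO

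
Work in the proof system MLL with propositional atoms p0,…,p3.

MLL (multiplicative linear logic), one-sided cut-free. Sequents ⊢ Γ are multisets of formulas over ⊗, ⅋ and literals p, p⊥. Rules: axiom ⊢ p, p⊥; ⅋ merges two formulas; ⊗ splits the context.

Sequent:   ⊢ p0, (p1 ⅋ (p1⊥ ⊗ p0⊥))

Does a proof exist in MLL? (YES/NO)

Proof tree:
[⅋]  ⊢ p0, (p1 ⅋ (p1⊥ ⊗ p0⊥))
  [⊗]  ⊢ p1, p0, (p1⊥ ⊗ p0⊥)
    [Ax]  ⊢ p1, p1⊥
    [Ax]  ⊢ p0, p0⊥

Result: YES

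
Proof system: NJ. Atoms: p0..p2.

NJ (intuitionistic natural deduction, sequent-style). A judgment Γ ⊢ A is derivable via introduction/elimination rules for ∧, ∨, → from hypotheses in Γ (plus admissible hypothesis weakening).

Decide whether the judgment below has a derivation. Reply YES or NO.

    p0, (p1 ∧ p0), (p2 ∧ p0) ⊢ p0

Derivation (root first):
[Wk] p0, (p1 ∧ p0), (p2 ∧ p0) ⊢ p0
  [Wk] p0, (p1 ∧ p0) ⊢ p0
    [Ax] p0 ⊢ p0

Result: YES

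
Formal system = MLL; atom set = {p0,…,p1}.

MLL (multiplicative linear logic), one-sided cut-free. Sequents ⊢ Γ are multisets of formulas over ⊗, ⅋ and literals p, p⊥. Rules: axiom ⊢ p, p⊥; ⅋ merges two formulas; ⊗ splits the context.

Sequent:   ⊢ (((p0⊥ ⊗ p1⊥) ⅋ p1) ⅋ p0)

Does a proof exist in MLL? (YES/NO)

Proof tree:
[⅋]  ⊢ (((p0⊥ ⊗ p1⊥) ⅋ p1) ⅋ p0)
  [⅋]  ⊢ p0, ((p0⊥ ⊗ p1⊥) ⅋ p1)
    [⊗]  ⊢ p0, p1, (p0⊥ ⊗ p1⊥)
      [Ax]  ⊢ p0, p0⊥
      [Ax]  ⊢ p1, p1⊥

Result: YES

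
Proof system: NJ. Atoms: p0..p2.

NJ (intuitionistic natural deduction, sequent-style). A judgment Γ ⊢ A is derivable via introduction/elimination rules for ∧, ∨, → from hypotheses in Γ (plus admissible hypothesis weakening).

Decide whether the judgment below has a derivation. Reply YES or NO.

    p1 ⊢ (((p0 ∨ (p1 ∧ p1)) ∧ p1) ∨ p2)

Proof tree:
[∨I₁] p1 ⊢ (((p0 ∨ (p1 ∧ p1)) ∧ p1) ∨ p2)
  [∧I] p1 ⊢ ((p0 ∨ (p1 ∧ p1)) ∧ p1)
    [∨I₂] p1 ⊢ (p0 ∨ (p1 ∧ p1))
      [∧I] p1 ⊢ (p1 ∧ p1)
        [Ax] p1 ⊢ p1
        [Ax] p1 ⊢ p1
    [Ax] p1 ⊢ p1

Result: YES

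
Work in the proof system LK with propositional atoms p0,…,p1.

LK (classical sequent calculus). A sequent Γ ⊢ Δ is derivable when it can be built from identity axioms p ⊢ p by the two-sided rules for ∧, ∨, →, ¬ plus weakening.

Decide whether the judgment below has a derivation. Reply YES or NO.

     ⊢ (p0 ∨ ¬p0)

Derivation trace:
[∨R]  ⊢ (p0 ∨ ¬p0)
  [¬R]  ⊢ p0, ¬p0
    [Ax] p0 ⊢ p0

Result: YES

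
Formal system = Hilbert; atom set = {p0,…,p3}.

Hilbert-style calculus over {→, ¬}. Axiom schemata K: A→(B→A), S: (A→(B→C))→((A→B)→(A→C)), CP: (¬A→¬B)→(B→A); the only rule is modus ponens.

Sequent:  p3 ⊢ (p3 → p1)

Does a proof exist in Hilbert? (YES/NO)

Enumerate valuations to refute Γ ⊢ Δ:
  v=0000: Γ:[p3=F] Δ:[(p3 → p1)=T] refutes=False
  v=0001: Γ:[p3=T] Δ:[(p3 → p1)=F] refutes=True  ← countermodel

Result: NO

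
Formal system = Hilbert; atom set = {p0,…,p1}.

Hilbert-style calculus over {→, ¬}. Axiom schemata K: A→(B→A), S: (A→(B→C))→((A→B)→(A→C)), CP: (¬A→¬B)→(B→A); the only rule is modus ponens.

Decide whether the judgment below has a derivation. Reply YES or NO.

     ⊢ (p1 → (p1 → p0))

Enumerate valuations to refute Γ ⊢ Δ:
  v=00: Γ:[] Δ:[(p1 → (p1 → p0))=T] refutes=False
  v=01: Γ:[] Δ:[(p1 → (p1 → p0))=F] refutes=True  ← countermodel

Result: NO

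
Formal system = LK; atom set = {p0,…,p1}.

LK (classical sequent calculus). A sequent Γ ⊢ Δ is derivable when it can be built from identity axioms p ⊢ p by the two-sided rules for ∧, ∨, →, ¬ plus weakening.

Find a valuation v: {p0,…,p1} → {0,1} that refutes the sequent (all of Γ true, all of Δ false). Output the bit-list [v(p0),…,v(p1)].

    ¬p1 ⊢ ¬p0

Enumerate valuations to refute Γ ⊢ Δ:
  v=00: Γ:[¬p1=T] Δ:[¬p0=T] refutes=False
  v=01: Γ:[¬p1=F] Δ:[¬p0=T] refutes=False
  v=10: Γ:[¬p1=T] Δ:[¬p0=F] refutes=True  ← countermodel

Result: [1, 0]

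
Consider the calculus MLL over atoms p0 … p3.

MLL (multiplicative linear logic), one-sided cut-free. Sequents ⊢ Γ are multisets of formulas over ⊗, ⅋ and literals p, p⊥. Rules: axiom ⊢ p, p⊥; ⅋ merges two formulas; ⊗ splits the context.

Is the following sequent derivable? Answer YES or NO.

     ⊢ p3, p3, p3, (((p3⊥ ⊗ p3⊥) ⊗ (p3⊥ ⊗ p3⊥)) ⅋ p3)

Derivation (root first):
[⅋]  ⊢ p3, p3, p3, (((p3⊥ ⊗ p3⊥) ⊗ (p3⊥ ⊗ p3⊥)) ⅋ p3)
  [⊗]  ⊢ p3, p3, p3, p3, ((p3⊥ ⊗ p3⊥) ⊗ (p3⊥ ⊗ p3⊥))
    [⊗]  ⊢ p3, p3, (p3⊥ ⊗ p3⊥)
      [Ax]  ⊢ p3, p3⊥
      [Ax]  ⊢ p3, p3⊥
    [⊗]  ⊢ p3, p3, (p3⊥ ⊗ p3⊥)
      [Ax]  ⊢ p3, p3⊥
      [Ax]  ⊢ p3, p3⊥

Result: YES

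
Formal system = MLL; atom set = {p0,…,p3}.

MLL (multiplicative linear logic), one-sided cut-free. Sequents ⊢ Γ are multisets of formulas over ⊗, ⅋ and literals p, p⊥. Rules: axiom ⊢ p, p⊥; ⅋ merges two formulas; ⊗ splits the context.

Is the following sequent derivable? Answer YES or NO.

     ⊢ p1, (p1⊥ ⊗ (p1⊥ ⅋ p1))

Proof tree:
[⊗]  ⊢ p1, (p1⊥ ⊗ (p1⊥ ⅋ p1))
  [Ax]  ⊢ p1, p1⊥
  [⅋]  ⊢ (p1⊥ ⅋ p1)
    [Ax]  ⊢ p1, p1⊥

Result: YES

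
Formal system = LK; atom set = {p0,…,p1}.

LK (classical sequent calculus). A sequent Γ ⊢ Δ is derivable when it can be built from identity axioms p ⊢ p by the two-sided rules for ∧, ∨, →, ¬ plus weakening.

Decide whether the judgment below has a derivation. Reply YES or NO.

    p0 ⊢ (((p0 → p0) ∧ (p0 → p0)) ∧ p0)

Proof tree:
[∧R] p0 ⊢ (((p0 → p0) ∧ (p0 → p0)) ∧ p0)
  [∧R]  ⊢ ((p0 → p0) ∧ (p0 → p0))
    [→R]  ⊢ (p0 → p0)
      [Ax] p0 ⊢ p0
    [→R]  ⊢ (p0 → p0)
      [Ax] p0 ⊢ p0
  [Ax] p0 ⊢ p0

Result: YES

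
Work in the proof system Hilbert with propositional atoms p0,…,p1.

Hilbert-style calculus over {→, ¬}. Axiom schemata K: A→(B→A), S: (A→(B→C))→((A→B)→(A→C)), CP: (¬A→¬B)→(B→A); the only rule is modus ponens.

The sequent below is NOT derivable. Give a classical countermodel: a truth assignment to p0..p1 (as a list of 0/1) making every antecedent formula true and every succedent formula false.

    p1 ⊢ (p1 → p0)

Search for a countermodel by truth-table:
  v=00: Γ:[p1=F] Δ:[(p1 → p0)=T] refutes=False
  v=01: Γ:[p1=T] Δ:[(p1 → p0)=F] refutes=True  ← countermodel

Result: [0, 1]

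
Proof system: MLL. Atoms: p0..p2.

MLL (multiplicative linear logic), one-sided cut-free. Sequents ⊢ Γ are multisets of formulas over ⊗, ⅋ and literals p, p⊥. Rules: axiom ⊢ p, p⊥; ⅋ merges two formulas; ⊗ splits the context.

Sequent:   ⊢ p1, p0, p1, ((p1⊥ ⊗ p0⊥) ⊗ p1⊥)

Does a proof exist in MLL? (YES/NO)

Proof tree:
[⊗]  ⊢ p1, p0, p1, ((p1⊥ ⊗ p0⊥) ⊗ p1⊥)
  [⊗]  ⊢ p1, p0, (p1⊥ ⊗ p0⊥)
    [Ax]  ⊢ p1, p1⊥
    [Ax]  ⊢ p0, p0⊥
  [Ax]  ⊢ p1, p1⊥

Result: YES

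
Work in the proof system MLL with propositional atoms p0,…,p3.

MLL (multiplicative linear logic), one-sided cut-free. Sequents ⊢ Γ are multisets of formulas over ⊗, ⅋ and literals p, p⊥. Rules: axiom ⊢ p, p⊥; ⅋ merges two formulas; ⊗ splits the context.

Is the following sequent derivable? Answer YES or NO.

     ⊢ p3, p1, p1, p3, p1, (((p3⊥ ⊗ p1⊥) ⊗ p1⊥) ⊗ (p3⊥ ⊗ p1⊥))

Derivation trace:
[⊗]  ⊢ p3, p1, p1, p3, p1, (((p3⊥ ⊗ p1⊥) ⊗ p1⊥) ⊗ (p3⊥ ⊗ p1⊥))
  [⊗]  ⊢ p3, p1, p1, ((p3⊥ ⊗ p1⊥) ⊗ p1⊥)
    [⊗]  ⊢ p3, p1, (p3⊥ ⊗ p1⊥)
      [Ax]  ⊢ p3, p3⊥
      [Ax]  ⊢ p1, p1⊥
    [Ax]  ⊢ p1, p1⊥
  [⊗]  ⊢ p3, p1, (p3⊥ ⊗ p1⊥)
    [Ax]  ⊢ p3, p3⊥
    [Ax]  ⊢ p1, p1⊥

Result: YES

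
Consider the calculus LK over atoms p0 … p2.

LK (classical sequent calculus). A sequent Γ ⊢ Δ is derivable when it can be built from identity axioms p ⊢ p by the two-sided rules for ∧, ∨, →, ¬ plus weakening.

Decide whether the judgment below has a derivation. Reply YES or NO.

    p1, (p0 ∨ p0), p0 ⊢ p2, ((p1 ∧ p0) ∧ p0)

Derivation (root first):
[∧R] p1, (p0 ∨ p0), p0 ⊢ p2, ((p1 ∧ p0) ∧ p0)
  [∧R] p1, p0 ⊢ (p1 ∧ p0)
    [Ax] p1 ⊢ p1
    [Ax] p0 ⊢ p0
  [∨L] (p0 ∨ p0) ⊢ p2, p0
    [WR] p0 ⊢ p0, p2
      [Ax] p0 ⊢ p0
    [Ax] p0 ⊢ p0

Result: YES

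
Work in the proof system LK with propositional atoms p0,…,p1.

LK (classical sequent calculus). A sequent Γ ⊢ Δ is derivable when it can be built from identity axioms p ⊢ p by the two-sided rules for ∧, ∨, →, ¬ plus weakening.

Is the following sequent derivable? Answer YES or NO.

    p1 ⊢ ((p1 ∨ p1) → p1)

Derivation (root first):
[→R] p1 ⊢ ((p1 ∨ p1) → p1)
  [WL] (p1 ∨ p1), p1 ⊢ p1
    [∨L] (p1 ∨ p1) ⊢ p1
      [Ax] p1 ⊢ p1
      [Ax] p1 ⊢ p1

Result: YES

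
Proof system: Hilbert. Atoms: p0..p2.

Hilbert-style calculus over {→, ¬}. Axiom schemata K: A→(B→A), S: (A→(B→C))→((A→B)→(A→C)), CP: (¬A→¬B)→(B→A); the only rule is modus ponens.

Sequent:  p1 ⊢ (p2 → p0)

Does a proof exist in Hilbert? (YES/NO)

Enumerate valuations to refute Γ ⊢ Δ:
  v=000: Γ:[p1=F] Δ:[(p2 → p0)=T] refutes=False
  v=001: Γ:[p1=F] Δ:[(p2 → p0)=F] refutes=False
  v=010: Γ:[p1=T] Δ:[(p2 → p0)=T] refutes=False
  v=011: Γ:[p1=T] Δ:[(p2 → p0)=F] refutes=True  ← countermodel

Result: NO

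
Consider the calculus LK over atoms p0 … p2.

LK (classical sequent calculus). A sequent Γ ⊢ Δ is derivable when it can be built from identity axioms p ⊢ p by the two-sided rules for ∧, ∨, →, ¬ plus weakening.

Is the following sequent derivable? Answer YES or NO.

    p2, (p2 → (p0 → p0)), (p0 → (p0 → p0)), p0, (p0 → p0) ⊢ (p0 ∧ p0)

Derivation (root first):
[→L] p2, (p2 → (p0 → p0)), (p0 → (p0 → p0)), p0, (p0 → p0) ⊢ (p0 ∧ p0)
  [→L] p2, p0, (p2 → (p0 → p0)) ⊢ p0
    [Ax] p2 ⊢ p2
    [→L] p0, (p0 → p0) ⊢ p0
      [Ax] p0 ⊢ p0
      [Ax] p0 ⊢ p0
  [∧R] (p0 → (p0 → p0)), p0 ⊢ (p0 ∧ p0)
    [→L] p0, (p0 → (p0 → p0)) ⊢ p0
      [Ax] p0 ⊢ p0
      [→L] p0, (p0 → p0) ⊢ p0
        [Ax] p0 ⊢ p0
        [Ax] p0 ⊢ p0
    [→L] p0, (p0 → (p0 → p0)) ⊢ p0
      [Ax] p0 ⊢ p0
      [→L] p0, (p0 → p0) ⊢ p0
        [Ax] p0 ⊢ p0
        [Ax] p0 ⊢ p0

Result: YES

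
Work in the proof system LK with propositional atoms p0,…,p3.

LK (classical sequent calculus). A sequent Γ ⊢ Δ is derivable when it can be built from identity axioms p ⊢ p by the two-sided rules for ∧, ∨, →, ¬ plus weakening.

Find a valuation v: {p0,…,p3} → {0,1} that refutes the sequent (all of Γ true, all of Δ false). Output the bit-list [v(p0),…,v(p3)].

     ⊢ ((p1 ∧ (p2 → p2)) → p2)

Search for a countermodel by truth-table:
  v=0000: Γ:[] Δ:[((p1 ∧ (p2 → p2)) → p2)=T] refutes=False
  v=0001: Γ:[] Δ:[((p1 ∧ (p2 → p2)) → p2)=T] refutes=False
  v=0010: Γ:[] Δ:[((p1 ∧ (p2 → p2)) → p2)=T] refutes=False
  v=0011: Γ:[] Δ:[((p1 ∧ (p2 → p2)) → p2)=T] refutes=False
  v=0100: Γ:[] Δ:[((p1 ∧ (p2 → p2)) → p2)=F] refutes=True  ← countermodel

Result: [0, 1, 0, 0]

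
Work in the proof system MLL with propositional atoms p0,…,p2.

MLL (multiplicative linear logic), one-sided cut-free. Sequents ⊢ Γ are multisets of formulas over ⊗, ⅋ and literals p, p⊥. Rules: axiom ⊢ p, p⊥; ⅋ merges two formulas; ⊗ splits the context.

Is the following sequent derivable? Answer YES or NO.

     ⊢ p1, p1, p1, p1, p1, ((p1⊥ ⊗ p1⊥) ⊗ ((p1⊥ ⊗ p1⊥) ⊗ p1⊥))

Proof tree:
[⊗]  ⊢ p1, p1, p1, p1, p1, ((p1⊥ ⊗ p1⊥) ⊗ ((p1⊥ ⊗ p1⊥) ⊗ p1⊥))
  [⊗]  ⊢ p1, p1, (p1⊥ ⊗ p1⊥)
    [Ax]  ⊢ p1, p1⊥
    [Ax]  ⊢ p1, p1⊥
  [⊗]  ⊢ p1, p1, p1, ((p1⊥ ⊗ p1⊥) ⊗ p1⊥)
    [⊗]  ⊢ p1, p1, (p1⊥ ⊗ p1⊥)
      [Ax]  ⊢ p1, p1⊥
      [Ax]  ⊢ p1, p1⊥
    [Ax]  ⊢ p1, p1⊥

Result: YES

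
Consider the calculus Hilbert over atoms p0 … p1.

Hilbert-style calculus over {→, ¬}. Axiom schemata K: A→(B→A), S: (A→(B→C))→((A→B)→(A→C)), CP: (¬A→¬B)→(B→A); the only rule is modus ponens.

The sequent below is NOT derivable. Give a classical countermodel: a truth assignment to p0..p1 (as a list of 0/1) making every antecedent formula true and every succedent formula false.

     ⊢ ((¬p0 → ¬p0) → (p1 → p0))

Search for a countermodel by truth-table:
  v=00: Γ:[] Δ:[((¬p0 → ¬p0) → (p1 → p0))=T] refutes=False
  v=01: Γ:[] Δ:[((¬p0 → ¬p0) → (p1 → p0))=F] refutes=True  ← countermodel

Result: [0, 1]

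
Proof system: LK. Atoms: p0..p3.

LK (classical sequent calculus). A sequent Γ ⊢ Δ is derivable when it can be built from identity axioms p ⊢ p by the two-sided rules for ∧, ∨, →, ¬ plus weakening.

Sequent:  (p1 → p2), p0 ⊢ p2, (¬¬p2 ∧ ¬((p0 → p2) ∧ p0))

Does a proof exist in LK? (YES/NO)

Truth-table refutation:
  v=0000: Γ:[(p1 → p2)=T, p0=F] Δ:[p2=F, (¬¬p2 ∧ ¬((p0 → p2) ∧ p0))=F] refutes=False
  v=0001: Γ:[(p1 → p2)=T, p0=F] Δ:[p2=F, (¬¬p2 ∧ ¬((p0 → p2) ∧ p0))=F] refutes=False
  v=0010: Γ:[(p1 → p2)=T, p0=F] Δ:[p2=T, (¬¬p2 ∧ ¬((p0 → p2) ∧ p0))=T] refutes=False
  v=0011: Γ:[(p1 → p2)=T, p0=F] Δ:[p2=T, (¬¬p2 ∧ ¬((p0 → p2) ∧ p0))=T] refutes=False
  v=0100: Γ:[(p1 → p2)=F, p0=F] Δ:[p2=F, (¬¬p2 ∧ ¬((p0 → p2) ∧ p0))=F] refutes=False
  v=0101: Γ:[(p1 → p2)=F, p0=F] Δ:[p2=F, (¬¬p2 ∧ ¬((p0 → p2) ∧ p0))=F] refutes=False
  v=0110: Γ:[(p1 → p2)=T, p0=F] Δ:[p2=T, (¬¬p2 ∧ ¬((p0 → p2) ∧ p0))=T] refutes=False
  v=0111: Γ:[(p1 → p2)=T, p0=F] Δ:[p2=T, (¬¬p2 ∧ ¬((p0 → p2) ∧ p0))=T] refutes=False
  v=1000: Γ:[(p1 → p2)=T, p0=T] Δ:[p2=F, (¬¬p2 ∧ ¬((p0 → p2) ∧ p0))=F] refutes=True  ← countermodel

Result: NO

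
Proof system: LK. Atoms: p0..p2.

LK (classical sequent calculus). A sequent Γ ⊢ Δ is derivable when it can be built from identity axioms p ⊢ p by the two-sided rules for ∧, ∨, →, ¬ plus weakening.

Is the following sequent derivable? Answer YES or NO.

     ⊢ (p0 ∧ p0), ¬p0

Derivation (root first):
[¬R]  ⊢ (p0 ∧ p0), ¬p0
  [∧R] p0 ⊢ (p0 ∧ p0)
    [Ax] p0 ⊢ p0
    [Ax] p0 ⊢ p0

Result: YES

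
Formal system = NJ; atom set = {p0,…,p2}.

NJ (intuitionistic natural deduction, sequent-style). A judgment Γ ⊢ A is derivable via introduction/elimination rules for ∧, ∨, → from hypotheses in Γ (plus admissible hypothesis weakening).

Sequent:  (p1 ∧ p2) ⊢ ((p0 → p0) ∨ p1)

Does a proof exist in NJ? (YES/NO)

Proof tree:
[Wk] (p1 ∧ p2) ⊢ ((p0 → p0) ∨ p1)
  [∨I₁]  ⊢ ((p0 → p0) ∨ p1)
    [→I]  ⊢ (p0 → p0)
      [Ax] p0 ⊢ p0

Result: YES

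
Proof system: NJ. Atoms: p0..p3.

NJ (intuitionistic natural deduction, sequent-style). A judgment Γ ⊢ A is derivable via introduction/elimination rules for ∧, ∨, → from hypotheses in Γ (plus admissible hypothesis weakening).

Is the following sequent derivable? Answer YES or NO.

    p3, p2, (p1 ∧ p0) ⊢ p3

Derivation trace:
[Wk] p3, p2, (p1 ∧ p0) ⊢ p3
  [Wk] p3, p2 ⊢ p3
    [Ax] p3 ⊢ p3

Result: YES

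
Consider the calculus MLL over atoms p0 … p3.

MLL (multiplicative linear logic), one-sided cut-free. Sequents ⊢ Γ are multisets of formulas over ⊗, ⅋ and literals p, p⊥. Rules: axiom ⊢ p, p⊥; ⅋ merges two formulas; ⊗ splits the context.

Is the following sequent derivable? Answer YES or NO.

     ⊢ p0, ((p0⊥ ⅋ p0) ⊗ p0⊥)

Derivation (root first):
[⊗]  ⊢ p0, ((p0⊥ ⅋ p0) ⊗ p0⊥)
  [⅋]  ⊢ (p0⊥ ⅋ p0)
    [Ax]  ⊢ p0, p0⊥
  [Ax]  ⊢ p0, p0⊥

Result: YES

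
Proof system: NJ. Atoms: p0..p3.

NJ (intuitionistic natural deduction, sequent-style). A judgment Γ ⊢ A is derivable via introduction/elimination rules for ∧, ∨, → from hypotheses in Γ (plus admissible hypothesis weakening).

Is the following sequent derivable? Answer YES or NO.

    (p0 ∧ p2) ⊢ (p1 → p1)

Derivation (root first):
[Wk] (p0 ∧ p2) ⊢ (p1 → p1)
  [→I]  ⊢ (p1 → p1)
    [Ax] p1 ⊢ p1

Result: YES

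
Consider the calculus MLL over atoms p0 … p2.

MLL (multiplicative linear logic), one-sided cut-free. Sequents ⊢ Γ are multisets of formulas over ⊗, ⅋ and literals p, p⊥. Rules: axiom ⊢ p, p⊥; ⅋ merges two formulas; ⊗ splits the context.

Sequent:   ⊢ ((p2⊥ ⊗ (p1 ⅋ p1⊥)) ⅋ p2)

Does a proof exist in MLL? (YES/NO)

Derivation trace:
[⅋]  ⊢ ((p2⊥ ⊗ (p1 ⅋ p1⊥)) ⅋ p2)
  [⊗]  ⊢ p2, (p2⊥ ⊗ (p1 ⅋ p1⊥))
    [Ax]  ⊢ p2, p2⊥
    [⅋]  ⊢ (p1 ⅋ p1⊥)
      [Ax]  ⊢ p1, p1⊥

Result: YES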